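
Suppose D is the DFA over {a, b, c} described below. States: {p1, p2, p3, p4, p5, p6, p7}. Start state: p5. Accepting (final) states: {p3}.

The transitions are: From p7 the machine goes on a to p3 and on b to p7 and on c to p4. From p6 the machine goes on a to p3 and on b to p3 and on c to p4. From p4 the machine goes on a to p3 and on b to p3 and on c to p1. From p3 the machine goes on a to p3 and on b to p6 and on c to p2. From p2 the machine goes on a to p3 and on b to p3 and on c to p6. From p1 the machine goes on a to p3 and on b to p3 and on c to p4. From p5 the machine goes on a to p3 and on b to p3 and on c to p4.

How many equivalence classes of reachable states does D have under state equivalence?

Reachable states from the start: {p1,p2,p3,p4,p5,p6}. Unreachable: {p7} — drop them.
Initial partition by acceptance: {p3} | {p1,p2,p4,p5,p6}.
Stable partition: {p3} | {p1,p2,p4,p5,p6} — 2 equivalence classes.

2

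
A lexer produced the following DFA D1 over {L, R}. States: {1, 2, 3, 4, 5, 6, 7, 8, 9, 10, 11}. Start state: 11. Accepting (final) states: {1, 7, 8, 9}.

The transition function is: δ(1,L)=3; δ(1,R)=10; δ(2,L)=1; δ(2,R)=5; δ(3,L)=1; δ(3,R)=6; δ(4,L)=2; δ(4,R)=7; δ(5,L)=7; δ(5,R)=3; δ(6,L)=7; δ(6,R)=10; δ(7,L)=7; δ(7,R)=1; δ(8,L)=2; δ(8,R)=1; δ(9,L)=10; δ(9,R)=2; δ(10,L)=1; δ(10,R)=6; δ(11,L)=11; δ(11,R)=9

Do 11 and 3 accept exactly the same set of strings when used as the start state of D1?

No

First remove the unreachable states {4,8}; 9 states remain.
Initial partition by acceptance: {1,7,9} | {2,3,5,6,10,11}.
Refine {1,7,9} on symbol L: members go to different blocks, giving {1,9} and {7}.
On input L, block {2,3,5,6,10,11} splits into {2,3,10} and {5,6} and {11}.
Stable partition: {1,9} | {2,3,10} | {7} | {5,6} | {11} — 5 equivalence classes.
11 and 3 end up in different blocks, so they are distinguishable. For instance, the string 'L' is accepted from only 3.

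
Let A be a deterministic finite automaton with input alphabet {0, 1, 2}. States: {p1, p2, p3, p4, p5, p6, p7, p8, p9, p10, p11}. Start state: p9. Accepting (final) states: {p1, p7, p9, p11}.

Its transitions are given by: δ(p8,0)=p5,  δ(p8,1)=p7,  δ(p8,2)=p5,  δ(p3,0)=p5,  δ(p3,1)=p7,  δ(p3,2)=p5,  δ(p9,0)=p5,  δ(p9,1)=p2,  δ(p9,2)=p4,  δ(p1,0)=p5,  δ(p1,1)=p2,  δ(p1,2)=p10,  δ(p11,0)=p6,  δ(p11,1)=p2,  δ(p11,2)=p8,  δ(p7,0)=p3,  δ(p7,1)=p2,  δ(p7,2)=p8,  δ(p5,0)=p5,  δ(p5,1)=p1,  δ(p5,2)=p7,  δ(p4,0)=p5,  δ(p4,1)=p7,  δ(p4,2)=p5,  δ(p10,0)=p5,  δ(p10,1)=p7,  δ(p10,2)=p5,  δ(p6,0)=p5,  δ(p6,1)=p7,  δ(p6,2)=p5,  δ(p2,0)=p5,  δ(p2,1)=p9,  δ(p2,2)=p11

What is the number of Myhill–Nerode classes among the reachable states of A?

4

All states are reachable from the start state.
P0 = {p1,p7,p9,p11} | {p2,p3,p4,p5,p6,p8,p10}.
Split {p2,p3,p4,p5,p6,p8,p10} by δ(·,2) → {p3,p4,p6,p8,p10} and {p2,p5}.
On input 0, block {p1,p7,p9,p11} splits into {p1,p9} and {p7,p11}.
The partition is now stable with 4 blocks: {p1,p9} | {p3,p4,p6,p8,p10} | {p2,p5} | {p7,p11}.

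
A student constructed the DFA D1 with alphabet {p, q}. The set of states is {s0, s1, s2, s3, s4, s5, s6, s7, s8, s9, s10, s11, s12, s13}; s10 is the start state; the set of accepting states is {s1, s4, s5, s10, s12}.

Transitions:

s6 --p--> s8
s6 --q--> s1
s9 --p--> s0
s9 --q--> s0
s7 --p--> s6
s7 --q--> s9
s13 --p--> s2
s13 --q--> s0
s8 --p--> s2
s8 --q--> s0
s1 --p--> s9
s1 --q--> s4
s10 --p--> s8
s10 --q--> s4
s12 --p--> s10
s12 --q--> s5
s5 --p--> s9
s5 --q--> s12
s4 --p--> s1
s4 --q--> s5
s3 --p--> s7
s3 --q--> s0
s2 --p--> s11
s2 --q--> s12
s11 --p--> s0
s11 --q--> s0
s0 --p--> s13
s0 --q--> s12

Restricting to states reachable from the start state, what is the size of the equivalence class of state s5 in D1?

States {s3,s6,s7} cannot be reached from the start state, so discard them.
Initial partition by acceptance: {s1,s4,s5,s10,s12} | {s0,s2,s8,s9,s11,s13}.
On input p, block {s1,s4,s5,s10,s12} splits into {s1,s5,s10} and {s4,s12}.
Refine {s0,s2,s8,s9,s11,s13} on symbol q: members go to different blocks, giving {s8,s9,s11,s13} and {s0,s2}.
Stable partition: {s1,s5,s10} | {s8,s9,s11,s13} | {s4,s12} | {s0,s2} — 4 equivalence classes.
The equivalence class containing s5 is {s1,s5,s10}, of size 3.

3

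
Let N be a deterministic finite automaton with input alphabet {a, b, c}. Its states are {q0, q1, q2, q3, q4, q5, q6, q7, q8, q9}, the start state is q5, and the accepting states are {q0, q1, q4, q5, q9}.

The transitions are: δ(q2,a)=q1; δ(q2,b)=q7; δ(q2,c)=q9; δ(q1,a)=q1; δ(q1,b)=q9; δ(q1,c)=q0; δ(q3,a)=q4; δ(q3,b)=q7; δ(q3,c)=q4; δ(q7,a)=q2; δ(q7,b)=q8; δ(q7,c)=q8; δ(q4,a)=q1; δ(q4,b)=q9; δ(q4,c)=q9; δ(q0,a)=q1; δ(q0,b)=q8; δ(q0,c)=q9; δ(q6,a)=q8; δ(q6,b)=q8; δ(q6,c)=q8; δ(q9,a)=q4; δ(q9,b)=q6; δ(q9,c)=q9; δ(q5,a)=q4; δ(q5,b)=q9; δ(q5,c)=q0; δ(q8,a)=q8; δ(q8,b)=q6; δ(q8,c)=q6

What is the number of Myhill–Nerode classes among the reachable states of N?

Reachable states from the start: {q0,q1,q4,q5,q6,q8,q9}. Unreachable: {q2,q3,q7} — drop them.
Start with accepting vs non-accepting: {q0,q1,q4,q5,q9} | {q6,q8}.
Refine {q0,q1,q4,q5,q9} on symbol b: members go to different blocks, giving {q1,q4,q5} and {q0,q9}.
No further refinement is possible. Final partition (3 blocks): {q1,q4,q5} | {q6,q8} | {q0,q9}.

3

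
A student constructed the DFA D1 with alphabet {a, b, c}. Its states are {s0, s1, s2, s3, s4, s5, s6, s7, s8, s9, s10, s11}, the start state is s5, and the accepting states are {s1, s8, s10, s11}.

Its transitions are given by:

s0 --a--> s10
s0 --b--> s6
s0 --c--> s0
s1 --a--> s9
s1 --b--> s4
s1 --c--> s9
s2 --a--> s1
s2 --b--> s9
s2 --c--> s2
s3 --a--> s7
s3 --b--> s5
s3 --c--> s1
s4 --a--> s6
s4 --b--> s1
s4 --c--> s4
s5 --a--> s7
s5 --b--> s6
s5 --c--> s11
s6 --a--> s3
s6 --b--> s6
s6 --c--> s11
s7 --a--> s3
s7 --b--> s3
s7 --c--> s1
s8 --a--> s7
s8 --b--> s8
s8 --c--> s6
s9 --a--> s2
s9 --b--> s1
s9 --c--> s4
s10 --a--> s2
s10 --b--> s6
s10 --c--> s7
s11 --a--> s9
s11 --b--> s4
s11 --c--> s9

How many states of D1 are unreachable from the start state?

3

Starting at s5 and following transitions, the reachable set is {s1, s2, s3, s4, s5, s6, s7, s9, s11}. That leaves s0, s8, s10 unreachable — 3 in total.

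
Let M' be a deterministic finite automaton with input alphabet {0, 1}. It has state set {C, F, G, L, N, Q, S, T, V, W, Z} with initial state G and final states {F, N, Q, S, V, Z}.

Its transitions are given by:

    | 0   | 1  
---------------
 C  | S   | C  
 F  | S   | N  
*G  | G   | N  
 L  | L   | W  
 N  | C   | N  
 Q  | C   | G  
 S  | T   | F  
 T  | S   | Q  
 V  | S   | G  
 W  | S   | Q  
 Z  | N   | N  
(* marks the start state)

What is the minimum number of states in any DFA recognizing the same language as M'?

7

Reachable states from the start: {C,F,G,N,Q,S,T}. Unreachable: {L,V,W,Z} — drop them.
Initial partition by acceptance: {F,N,Q,S} | {C,G,T}.
Split {F,N,Q,S} by δ(·,0) → {N,Q,S} and {F}.
Split {N,Q,S} by δ(·,1) → {S} and {N} and {Q}.
On input 0, block {C,G,T} splits into {C,T} and {G}.
On input 1, block {C,T} splits into {T} and {C}.
Stable partition: {S} | {T} | {F} | {N} | {Q} | {G} | {C} — 7 equivalence classes.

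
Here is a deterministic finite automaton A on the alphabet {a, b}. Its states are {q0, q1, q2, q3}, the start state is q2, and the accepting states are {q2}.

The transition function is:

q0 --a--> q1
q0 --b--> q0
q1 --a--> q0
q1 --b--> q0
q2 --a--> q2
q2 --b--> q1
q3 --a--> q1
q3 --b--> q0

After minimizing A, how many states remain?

First remove the unreachable states {q3}; 3 states remain.
Start with accepting vs non-accepting: {q2} | {q0,q1}.
Stable partition: {q2} | {q0,q1} — 2 equivalence classes.

2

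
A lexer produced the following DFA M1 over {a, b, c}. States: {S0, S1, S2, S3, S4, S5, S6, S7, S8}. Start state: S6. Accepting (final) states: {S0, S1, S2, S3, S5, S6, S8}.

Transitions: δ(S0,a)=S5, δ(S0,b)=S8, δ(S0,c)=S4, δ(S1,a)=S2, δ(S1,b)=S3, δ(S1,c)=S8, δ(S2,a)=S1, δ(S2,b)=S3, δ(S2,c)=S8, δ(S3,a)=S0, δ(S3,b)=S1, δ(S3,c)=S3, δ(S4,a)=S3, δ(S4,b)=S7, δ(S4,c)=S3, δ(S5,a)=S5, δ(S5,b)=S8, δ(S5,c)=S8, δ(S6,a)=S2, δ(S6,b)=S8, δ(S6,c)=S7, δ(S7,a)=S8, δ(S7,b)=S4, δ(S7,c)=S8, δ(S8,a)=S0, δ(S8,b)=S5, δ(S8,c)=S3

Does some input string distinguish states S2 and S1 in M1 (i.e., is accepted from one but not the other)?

Start with accepting vs non-accepting: {S0,S1,S2,S3,S5,S6,S8} | {S4,S7}.
Split {S0,S1,S2,S3,S5,S6,S8} by δ(·,c) → {S1,S2,S3,S5,S8} and {S0,S6}.
Refine {S1,S2,S3,S5,S8} on symbol a: members go to different blocks, giving {S1,S2,S5} and {S3,S8}.
The partition is now stable with 4 blocks: {S1,S2,S5} | {S4,S7} | {S0,S6} | {S3,S8}.
S2 and S1 lie in the same block of the stable partition, so they are equivalent — no string distinguishes them.

No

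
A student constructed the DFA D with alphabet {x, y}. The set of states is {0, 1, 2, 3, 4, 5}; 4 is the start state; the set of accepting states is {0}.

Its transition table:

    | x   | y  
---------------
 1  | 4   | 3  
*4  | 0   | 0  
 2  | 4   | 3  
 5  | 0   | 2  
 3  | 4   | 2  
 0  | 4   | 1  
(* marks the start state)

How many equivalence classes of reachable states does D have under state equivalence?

3

Reachable states from the start: {0,1,2,3,4}. Unreachable: {5} — drop them.
P0 = {0} | {1,2,3,4}.
Refine {1,2,3,4} on symbol x: members go to different blocks, giving {1,2,3} and {4}.
The partition is now stable with 3 blocks: {0} | {1,2,3} | {4}.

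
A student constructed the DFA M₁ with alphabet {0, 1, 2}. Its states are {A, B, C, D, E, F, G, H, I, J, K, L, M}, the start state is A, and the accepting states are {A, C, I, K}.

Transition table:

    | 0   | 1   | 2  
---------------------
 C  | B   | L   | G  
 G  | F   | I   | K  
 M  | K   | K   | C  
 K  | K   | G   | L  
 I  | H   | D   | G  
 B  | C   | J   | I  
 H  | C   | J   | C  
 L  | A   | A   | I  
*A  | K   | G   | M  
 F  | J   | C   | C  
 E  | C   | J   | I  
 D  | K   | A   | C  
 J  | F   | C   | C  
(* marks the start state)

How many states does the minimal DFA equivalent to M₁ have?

First remove the unreachable states {E}; 12 states remain.
Start with accepting vs non-accepting: {A,C,I,K} | {B,D,F,G,H,J,L,M}.
On input 0, block {A,C,I,K} splits into {A,K} and {C,I}.
Split {B,D,F,G,H,J,L,M} by δ(·,0) → {D,L,M} and {F,G,J} and {B,H}.
Split {F,G,J} by δ(·,2) → {F,J} and {G}.
Stable partition: {A,K} | {D,L,M} | {C,I} | {F,J} | {B,H} | {G} — 6 equivalence classes.

6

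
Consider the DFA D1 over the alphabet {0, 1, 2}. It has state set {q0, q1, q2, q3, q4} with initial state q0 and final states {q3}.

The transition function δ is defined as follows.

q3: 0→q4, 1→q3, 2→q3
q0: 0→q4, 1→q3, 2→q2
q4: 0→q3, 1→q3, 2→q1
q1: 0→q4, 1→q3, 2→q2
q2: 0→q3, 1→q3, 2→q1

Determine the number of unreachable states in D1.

Exploring from q0, all states are eventually visited, so none are unreachable.

0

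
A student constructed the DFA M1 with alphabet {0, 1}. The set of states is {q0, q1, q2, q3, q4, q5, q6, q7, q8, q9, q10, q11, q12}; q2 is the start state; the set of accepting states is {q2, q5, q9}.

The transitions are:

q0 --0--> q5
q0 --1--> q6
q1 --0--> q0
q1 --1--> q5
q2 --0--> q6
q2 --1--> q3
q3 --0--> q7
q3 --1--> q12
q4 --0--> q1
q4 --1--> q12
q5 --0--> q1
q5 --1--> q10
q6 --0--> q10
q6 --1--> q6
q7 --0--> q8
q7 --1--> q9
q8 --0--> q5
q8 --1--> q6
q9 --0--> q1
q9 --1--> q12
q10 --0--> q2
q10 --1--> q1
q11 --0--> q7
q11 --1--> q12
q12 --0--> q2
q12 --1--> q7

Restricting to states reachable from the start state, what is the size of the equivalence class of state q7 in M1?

2

States {q4,q11} cannot be reached from the start state, so discard them.
P0 = {q2,q5,q9} | {q0,q1,q3,q6,q7,q8,q10,q12}.
Refine {q0,q1,q3,q6,q7,q8,q10,q12} on symbol 0: members go to different blocks, giving {q0,q8,q10,q12} and {q1,q3,q6,q7}.
Split {q2,q5,q9} by δ(·,1) → {q5,q9} and {q2}.
On input 0, block {q0,q8,q10,q12} splits into {q0,q8} and {q10,q12}.
On input 0, block {q1,q3,q6,q7} splits into {q1,q7} and {q3} and {q6}.
The partition is now stable with 7 blocks: {q5,q9} | {q0,q8} | {q1,q7} | {q2} | {q10,q12} | {q3} | {q6}.
State q7 belongs to the block {q1,q7}, which has 2 states.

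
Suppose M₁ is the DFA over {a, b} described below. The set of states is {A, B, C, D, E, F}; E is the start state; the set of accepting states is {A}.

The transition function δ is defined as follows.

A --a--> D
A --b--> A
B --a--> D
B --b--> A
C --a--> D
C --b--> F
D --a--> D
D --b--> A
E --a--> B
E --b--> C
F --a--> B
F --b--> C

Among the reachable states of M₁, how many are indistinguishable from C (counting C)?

Every state is reachable, so we keep all 6.
P0 = {A} | {B,C,D,E,F}.
On input b, block {B,C,D,E,F} splits into {C,E,F} and {B,D}.
The partition is now stable with 3 blocks: {A} | {C,E,F} | {B,D}.
State C belongs to the block {C,E,F}, which has 3 states.

3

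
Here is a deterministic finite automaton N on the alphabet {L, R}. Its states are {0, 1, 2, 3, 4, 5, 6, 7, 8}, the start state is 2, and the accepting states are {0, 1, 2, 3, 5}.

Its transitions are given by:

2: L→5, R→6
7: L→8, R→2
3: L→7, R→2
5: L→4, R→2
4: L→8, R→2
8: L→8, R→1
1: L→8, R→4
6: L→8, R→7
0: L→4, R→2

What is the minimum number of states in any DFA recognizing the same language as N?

6

First remove the unreachable states {0,3}; 7 states remain.
P0 = {1,2,5} | {4,6,7,8}.
Refine {1,2,5} on symbol L: members go to different blocks, giving {1,5} and {2}.
On input R, block {1,5} splits into {1} and {5}.
Split {4,6,7,8} by δ(·,R) → {4,7} and {6} and {8}.
No further refinement is possible. Final partition (6 blocks): {1} | {4,7} | {2} | {5} | {6} | {8}.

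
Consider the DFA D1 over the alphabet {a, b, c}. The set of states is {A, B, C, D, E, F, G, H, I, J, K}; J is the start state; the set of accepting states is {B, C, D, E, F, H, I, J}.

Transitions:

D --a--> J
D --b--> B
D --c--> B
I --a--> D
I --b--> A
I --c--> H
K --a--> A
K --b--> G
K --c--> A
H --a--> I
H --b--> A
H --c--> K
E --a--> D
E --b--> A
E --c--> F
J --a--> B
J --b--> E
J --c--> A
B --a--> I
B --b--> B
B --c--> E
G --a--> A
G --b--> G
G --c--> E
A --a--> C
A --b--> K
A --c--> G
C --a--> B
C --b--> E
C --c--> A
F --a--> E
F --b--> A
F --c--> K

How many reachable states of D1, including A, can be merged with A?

1

Start with accepting vs non-accepting: {B,C,D,E,F,H,I,J} | {A,G,K}.
Refine {B,C,D,E,F,H,I,J} on symbol b: members go to different blocks, giving {B,C,D,J} and {E,F,H,I}.
On input a, block {B,C,D,J} splits into {C,D,J} and {B}.
On input a, block {C,D,J} splits into {C,J} and {D}.
Refine {A,G,K} on symbol a: members go to different blocks, giving {G,K} and {A}.
Split {G,K} by δ(·,c) → {G} and {K}.
Split {E,F,H,I} by δ(·,a) → {E,I} and {F,H}.
The partition is now stable with 8 blocks: {C,J} | {G} | {E,I} | {B} | {D} | {A} | {K} | {F,H}.
The equivalence class containing A is {A}, of size 1.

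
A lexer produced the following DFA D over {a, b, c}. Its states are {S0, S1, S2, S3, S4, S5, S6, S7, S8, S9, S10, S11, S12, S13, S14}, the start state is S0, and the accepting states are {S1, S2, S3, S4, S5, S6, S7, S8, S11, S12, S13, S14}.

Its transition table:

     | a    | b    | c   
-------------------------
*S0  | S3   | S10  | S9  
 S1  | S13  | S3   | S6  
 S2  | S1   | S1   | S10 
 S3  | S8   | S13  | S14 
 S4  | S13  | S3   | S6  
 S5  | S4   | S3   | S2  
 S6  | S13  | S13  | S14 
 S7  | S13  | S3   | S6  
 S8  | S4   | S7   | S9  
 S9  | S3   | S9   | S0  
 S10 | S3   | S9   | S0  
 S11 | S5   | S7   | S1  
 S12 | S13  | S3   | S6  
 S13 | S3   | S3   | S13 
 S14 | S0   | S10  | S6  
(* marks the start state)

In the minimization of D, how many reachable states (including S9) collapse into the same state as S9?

States {S1,S2,S5,S11,S12} cannot be reached from the start state, so discard them.
Start with accepting vs non-accepting: {S3,S4,S6,S7,S8,S13,S14} | {S0,S9,S10}.
On input a, block {S3,S4,S6,S7,S8,S13,S14} splits into {S3,S4,S6,S7,S8,S13} and {S14}.
On input c, block {S3,S4,S6,S7,S8,S13} splits into {S4,S7,S13} and {S3,S6} and {S8}.
Refine {S4,S7,S13} on symbol a: members go to different blocks, giving {S4,S7} and {S13}.
On input a, block {S3,S6} splits into {S3} and {S6}.
The partition is now stable with 7 blocks: {S4,S7} | {S0,S9,S10} | {S14} | {S3} | {S8} | {S13} | {S6}.
The equivalence class containing S9 is {S0,S9,S10}, of size 3.

3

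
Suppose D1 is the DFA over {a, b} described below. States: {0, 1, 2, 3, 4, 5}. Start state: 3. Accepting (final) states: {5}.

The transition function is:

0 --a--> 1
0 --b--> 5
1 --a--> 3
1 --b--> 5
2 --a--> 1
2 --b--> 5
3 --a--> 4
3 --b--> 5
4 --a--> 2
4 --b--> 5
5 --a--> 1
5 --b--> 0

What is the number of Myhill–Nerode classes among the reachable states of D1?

Every state is reachable, so we keep all 6.
Start with accepting vs non-accepting: {5} | {0,1,2,3,4}.
Stable partition: {5} | {0,1,2,3,4} — 2 equivalence classes.

2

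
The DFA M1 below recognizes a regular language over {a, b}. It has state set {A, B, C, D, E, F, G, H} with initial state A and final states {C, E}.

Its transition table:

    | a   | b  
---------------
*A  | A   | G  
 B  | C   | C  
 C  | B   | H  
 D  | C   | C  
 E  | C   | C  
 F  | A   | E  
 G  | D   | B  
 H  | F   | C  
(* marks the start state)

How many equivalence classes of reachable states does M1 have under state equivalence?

Every state is reachable, so we keep all 8.
Start with accepting vs non-accepting: {C,E} | {A,B,D,F,G,H}.
Refine {C,E} on symbol a: members go to different blocks, giving {C} and {E}.
On input a, block {A,B,D,F,G,H} splits into {A,F,G,H} and {B,D}.
On input a, block {A,F,G,H} splits into {A,F,H} and {G}.
Refine {A,F,H} on symbol b: members go to different blocks, giving {A} and {F} and {H}.
The partition is now stable with 7 blocks: {C} | {A} | {E} | {B,D} | {G} | {F} | {H}.

7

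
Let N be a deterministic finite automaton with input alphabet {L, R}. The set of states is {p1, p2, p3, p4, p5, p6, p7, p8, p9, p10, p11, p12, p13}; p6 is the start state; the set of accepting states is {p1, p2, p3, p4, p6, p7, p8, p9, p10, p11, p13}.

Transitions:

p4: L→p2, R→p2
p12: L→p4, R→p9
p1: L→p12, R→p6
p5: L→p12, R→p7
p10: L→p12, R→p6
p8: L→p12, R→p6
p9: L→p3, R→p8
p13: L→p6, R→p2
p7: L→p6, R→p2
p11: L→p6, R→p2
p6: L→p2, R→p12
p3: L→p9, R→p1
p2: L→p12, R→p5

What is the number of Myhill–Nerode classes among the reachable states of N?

8

States {p10,p11,p13} cannot be reached from the start state, so discard them.
Start with accepting vs non-accepting: {p1,p2,p3,p4,p6,p7,p8,p9} | {p5,p12}.
On input L, block {p1,p2,p3,p4,p6,p7,p8,p9} splits into {p3,p4,p6,p7,p9} and {p1,p2,p8}.
On input L, block {p3,p4,p6,p7,p9} splits into {p3,p7,p9} and {p4,p6}.
Split {p3,p7,p9} by δ(·,L) → {p3,p9} and {p7}.
Refine {p5,p12} on symbol L: members go to different blocks, giving {p5} and {p12}.
Refine {p1,p2,p8} on symbol R: members go to different blocks, giving {p1,p8} and {p2}.
On input R, block {p4,p6} splits into {p4} and {p6}.
Stable partition: {p3,p9} | {p5} | {p1,p8} | {p4} | {p7} | {p12} | {p2} | {p6} — 8 equivalence classes.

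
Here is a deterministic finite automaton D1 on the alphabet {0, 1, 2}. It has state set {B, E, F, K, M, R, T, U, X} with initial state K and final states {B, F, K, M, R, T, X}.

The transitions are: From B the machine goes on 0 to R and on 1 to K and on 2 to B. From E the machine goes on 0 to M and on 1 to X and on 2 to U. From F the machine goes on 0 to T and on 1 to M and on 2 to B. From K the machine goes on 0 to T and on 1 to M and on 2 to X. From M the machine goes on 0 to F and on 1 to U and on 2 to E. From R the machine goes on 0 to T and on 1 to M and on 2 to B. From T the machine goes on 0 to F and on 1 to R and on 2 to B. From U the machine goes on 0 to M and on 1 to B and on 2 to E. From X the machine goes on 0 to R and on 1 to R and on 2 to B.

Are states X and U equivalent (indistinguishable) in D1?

All states are reachable from the start state.
P0 = {B,F,K,M,R,T,X} | {E,U}.
Split {B,F,K,M,R,T,X} by δ(·,1) → {B,F,K,R,T,X} and {M}.
Refine {B,F,K,R,T,X} on symbol 1: members go to different blocks, giving {B,T,X} and {F,K,R}.
The partition is now stable with 4 blocks: {B,T,X} | {E,U} | {M} | {F,K,R}.
X and U end up in different blocks, so they are distinguishable. For instance, the string 'ε' is accepted from only X.

No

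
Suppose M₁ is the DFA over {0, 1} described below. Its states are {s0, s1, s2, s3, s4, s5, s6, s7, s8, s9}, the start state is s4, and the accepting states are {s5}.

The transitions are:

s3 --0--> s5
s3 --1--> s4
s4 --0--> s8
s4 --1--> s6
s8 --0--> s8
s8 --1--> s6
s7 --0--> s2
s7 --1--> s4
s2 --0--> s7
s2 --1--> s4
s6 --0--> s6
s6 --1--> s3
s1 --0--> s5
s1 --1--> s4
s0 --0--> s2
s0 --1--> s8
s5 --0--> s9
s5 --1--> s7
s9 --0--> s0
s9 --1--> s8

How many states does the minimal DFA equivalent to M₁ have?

States {s1} cannot be reached from the start state, so discard them.
Start with accepting vs non-accepting: {s5} | {s0,s2,s3,s4,s6,s7,s8,s9}.
On input 0, block {s0,s2,s3,s4,s6,s7,s8,s9} splits into {s0,s2,s4,s6,s7,s8,s9} and {s3}.
Refine {s0,s2,s4,s6,s7,s8,s9} on symbol 1: members go to different blocks, giving {s0,s2,s4,s7,s8,s9} and {s6}.
Refine {s0,s2,s4,s7,s8,s9} on symbol 1: members go to different blocks, giving {s0,s2,s7,s9} and {s4,s8}.
Stable partition: {s5} | {s0,s2,s7,s9} | {s3} | {s6} | {s4,s8} — 5 equivalence classes.

5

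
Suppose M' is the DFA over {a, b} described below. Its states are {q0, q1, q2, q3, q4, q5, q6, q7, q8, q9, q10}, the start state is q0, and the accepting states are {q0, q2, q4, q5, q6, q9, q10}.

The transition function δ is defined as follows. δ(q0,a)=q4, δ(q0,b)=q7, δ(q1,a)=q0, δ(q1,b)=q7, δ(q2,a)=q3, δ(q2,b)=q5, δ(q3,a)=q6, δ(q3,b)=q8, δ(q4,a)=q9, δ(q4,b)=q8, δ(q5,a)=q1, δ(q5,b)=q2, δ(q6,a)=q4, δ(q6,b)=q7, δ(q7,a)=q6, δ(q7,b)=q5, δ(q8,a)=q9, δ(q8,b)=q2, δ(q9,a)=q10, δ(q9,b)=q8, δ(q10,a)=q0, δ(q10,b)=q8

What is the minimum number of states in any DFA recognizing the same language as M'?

4

All states are reachable from the start state.
P0 = {q0,q2,q4,q5,q6,q9,q10} | {q1,q3,q7,q8}.
Refine {q0,q2,q4,q5,q6,q9,q10} on symbol a: members go to different blocks, giving {q0,q4,q6,q9,q10} and {q2,q5}.
Split {q1,q3,q7,q8} by δ(·,b) → {q1,q3} and {q7,q8}.
The partition is now stable with 4 blocks: {q0,q4,q6,q9,q10} | {q1,q3} | {q2,q5} | {q7,q8}.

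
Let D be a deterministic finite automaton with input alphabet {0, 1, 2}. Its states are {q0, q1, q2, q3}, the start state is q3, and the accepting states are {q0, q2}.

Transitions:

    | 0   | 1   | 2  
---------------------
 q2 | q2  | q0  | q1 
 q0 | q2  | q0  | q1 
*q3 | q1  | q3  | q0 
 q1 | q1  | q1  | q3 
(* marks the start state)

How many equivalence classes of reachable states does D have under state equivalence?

3

Every state is reachable, so we keep all 4.
Initial partition by acceptance: {q0,q2} | {q1,q3}.
On input 2, block {q1,q3} splits into {q1} and {q3}.
Stable partition: {q0,q2} | {q1} | {q3} — 3 equivalence classes.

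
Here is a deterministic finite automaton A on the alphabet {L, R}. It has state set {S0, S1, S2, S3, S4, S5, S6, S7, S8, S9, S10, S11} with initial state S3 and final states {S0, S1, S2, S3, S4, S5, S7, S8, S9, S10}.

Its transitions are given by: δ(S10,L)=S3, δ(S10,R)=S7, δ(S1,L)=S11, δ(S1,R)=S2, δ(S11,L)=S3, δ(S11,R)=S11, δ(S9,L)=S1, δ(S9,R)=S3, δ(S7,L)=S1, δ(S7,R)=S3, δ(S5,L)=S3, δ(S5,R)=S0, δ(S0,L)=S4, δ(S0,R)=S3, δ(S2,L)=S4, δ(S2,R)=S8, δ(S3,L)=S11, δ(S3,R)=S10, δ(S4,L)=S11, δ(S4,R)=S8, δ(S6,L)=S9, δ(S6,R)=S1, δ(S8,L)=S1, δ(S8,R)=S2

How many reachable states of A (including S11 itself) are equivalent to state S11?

States {S0,S5,S6,S9} cannot be reached from the start state, so discard them.
Start with accepting vs non-accepting: {S1,S2,S3,S4,S7,S8,S10} | {S11}.
Refine {S1,S2,S3,S4,S7,S8,S10} on symbol L: members go to different blocks, giving {S2,S7,S8,S10} and {S1,S3,S4}.
Refine {S2,S7,S8,S10} on symbol R: members go to different blocks, giving {S2,S8,S10} and {S7}.
Refine {S2,S8,S10} on symbol R: members go to different blocks, giving {S2,S8} and {S10}.
Refine {S1,S3,S4} on symbol R: members go to different blocks, giving {S1,S4} and {S3}.
The partition is now stable with 6 blocks: {S2,S8} | {S11} | {S1,S4} | {S7} | {S10} | {S3}.
The equivalence class containing S11 is {S11}, of size 1.

1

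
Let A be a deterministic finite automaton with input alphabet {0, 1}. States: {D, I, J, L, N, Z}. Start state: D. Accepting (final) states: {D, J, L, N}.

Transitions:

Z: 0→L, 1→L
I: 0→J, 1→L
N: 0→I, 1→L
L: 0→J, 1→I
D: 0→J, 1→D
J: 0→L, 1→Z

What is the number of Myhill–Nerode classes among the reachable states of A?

3

States {N} cannot be reached from the start state, so discard them.
Start with accepting vs non-accepting: {D,J,L} | {I,Z}.
Split {D,J,L} by δ(·,1) → {J,L} and {D}.
Stable partition: {J,L} | {I,Z} | {D} — 3 equivalence classes.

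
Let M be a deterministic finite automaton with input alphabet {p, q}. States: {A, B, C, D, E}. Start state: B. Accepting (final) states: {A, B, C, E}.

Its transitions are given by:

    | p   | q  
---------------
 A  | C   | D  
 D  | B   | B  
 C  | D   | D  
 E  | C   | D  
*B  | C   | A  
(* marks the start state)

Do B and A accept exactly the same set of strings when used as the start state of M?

No

First remove the unreachable states {E}; 4 states remain.
Start with accepting vs non-accepting: {A,B,C} | {D}.
Refine {A,B,C} on symbol p: members go to different blocks, giving {A,B} and {C}.
Refine {A,B} on symbol q: members go to different blocks, giving {A} and {B}.
Stable partition: {A} | {D} | {C} | {B} — 4 equivalence classes.
B and A end up in different blocks, so they are distinguishable. For instance, the string 'q' is accepted from only B.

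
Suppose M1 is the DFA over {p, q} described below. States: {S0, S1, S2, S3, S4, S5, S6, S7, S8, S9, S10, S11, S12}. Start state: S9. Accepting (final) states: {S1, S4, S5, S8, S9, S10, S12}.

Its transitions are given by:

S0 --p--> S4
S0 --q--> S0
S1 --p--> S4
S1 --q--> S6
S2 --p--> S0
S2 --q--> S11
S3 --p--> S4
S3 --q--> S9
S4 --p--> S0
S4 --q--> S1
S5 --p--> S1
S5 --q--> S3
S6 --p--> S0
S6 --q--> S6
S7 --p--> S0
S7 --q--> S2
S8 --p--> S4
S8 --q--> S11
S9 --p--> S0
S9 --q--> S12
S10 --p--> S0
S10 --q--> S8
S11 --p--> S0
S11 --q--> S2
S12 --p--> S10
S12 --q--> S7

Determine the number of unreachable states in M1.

No path from S9 leads to S3, S5; the other 11 states are all reachable.

2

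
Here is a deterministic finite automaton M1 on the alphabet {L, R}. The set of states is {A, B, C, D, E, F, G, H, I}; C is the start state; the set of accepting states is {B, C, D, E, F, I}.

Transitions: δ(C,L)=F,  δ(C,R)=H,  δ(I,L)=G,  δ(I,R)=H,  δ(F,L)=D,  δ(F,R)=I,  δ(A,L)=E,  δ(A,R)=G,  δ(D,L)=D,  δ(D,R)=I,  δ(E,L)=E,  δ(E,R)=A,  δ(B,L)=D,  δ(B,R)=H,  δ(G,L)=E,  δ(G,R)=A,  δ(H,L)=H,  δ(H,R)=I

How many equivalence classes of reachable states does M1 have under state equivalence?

Reachable states from the start: {A,C,D,E,F,G,H,I}. Unreachable: {B} — drop them.
Initial partition by acceptance: {C,D,E,F,I} | {A,G,H}.
On input L, block {C,D,E,F,I} splits into {C,D,E,F} and {I}.
Refine {C,D,E,F} on symbol R: members go to different blocks, giving {C,E} and {D,F}.
Split {C,E} by δ(·,L) → {C} and {E}.
Split {A,G,H} by δ(·,L) → {A,G} and {H}.
No further refinement is possible. Final partition (6 blocks): {C} | {A,G} | {I} | {D,F} | {E} | {H}.

6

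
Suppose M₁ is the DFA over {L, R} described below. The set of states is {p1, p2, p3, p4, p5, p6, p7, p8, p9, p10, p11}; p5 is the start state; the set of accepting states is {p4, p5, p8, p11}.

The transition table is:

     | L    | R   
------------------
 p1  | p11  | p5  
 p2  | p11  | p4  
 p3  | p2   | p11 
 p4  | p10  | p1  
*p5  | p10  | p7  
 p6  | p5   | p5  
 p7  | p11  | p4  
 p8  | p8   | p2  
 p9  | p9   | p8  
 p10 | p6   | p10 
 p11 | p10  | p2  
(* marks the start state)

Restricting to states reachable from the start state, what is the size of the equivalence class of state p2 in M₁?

States {p3,p8,p9} cannot be reached from the start state, so discard them.
Initial partition by acceptance: {p4,p5,p11} | {p1,p2,p6,p7,p10}.
On input L, block {p1,p2,p6,p7,p10} splits into {p1,p2,p6,p7} and {p10}.
Stable partition: {p4,p5,p11} | {p1,p2,p6,p7} | {p10} — 3 equivalence classes.
State p2 belongs to the block {p1,p2,p6,p7}, which has 4 states.

4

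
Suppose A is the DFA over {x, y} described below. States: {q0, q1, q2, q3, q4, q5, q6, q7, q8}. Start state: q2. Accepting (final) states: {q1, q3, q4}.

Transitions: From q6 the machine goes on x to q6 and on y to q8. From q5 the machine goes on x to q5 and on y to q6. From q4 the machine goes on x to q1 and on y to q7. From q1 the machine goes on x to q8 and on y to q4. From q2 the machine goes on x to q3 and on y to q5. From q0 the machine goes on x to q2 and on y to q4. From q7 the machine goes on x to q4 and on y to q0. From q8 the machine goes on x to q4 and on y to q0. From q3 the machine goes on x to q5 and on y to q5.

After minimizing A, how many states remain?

8

All states are reachable from the start state.
Start with accepting vs non-accepting: {q1,q3,q4} | {q0,q2,q5,q6,q7,q8}.
Refine {q1,q3,q4} on symbol x: members go to different blocks, giving {q1,q3} and {q4}.
Split {q1,q3} by δ(·,y) → {q1} and {q3}.
Split {q0,q2,q5,q6,q7,q8} by δ(·,x) → {q0,q5,q6} and {q7,q8} and {q2}.
Split {q0,q5,q6} by δ(·,x) → {q5,q6} and {q0}.
Split {q5,q6} by δ(·,y) → {q5} and {q6}.
Stable partition: {q1} | {q5} | {q4} | {q3} | {q7,q8} | {q2} | {q0} | {q6} — 8 equivalence classes.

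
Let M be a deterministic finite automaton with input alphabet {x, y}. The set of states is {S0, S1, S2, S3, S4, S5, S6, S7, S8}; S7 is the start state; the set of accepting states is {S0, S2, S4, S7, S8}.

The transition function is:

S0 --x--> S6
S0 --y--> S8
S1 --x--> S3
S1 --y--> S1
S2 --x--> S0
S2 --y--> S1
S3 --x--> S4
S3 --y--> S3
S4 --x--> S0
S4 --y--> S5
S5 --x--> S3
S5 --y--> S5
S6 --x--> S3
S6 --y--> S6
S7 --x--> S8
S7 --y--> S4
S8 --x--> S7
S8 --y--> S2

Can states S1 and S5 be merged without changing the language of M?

Yes

Start with accepting vs non-accepting: {S0,S2,S4,S7,S8} | {S1,S3,S5,S6}.
On input x, block {S0,S2,S4,S7,S8} splits into {S2,S4,S7,S8} and {S0}.
Split {S2,S4,S7,S8} by δ(·,x) → {S2,S4} and {S7,S8}.
On input x, block {S1,S3,S5,S6} splits into {S1,S5,S6} and {S3}.
No further refinement is possible. Final partition (5 blocks): {S2,S4} | {S1,S5,S6} | {S0} | {S7,S8} | {S3}.
S1 and S5 lie in the same block of the stable partition, so they are equivalent — no string distinguishes them.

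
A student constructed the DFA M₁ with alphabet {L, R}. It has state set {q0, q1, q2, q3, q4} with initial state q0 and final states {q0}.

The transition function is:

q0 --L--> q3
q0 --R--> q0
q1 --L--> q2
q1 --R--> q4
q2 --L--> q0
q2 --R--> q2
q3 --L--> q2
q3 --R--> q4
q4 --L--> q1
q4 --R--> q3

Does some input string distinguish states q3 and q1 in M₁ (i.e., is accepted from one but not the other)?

P0 = {q0} | {q1,q2,q3,q4}.
Split {q1,q2,q3,q4} by δ(·,L) → {q1,q3,q4} and {q2}.
Split {q1,q3,q4} by δ(·,L) → {q1,q3} and {q4}.
No further refinement is possible. Final partition (4 blocks): {q0} | {q1,q3} | {q2} | {q4}.
q3 and q1 lie in the same block of the stable partition, so they are equivalent — no string distinguishes them.

No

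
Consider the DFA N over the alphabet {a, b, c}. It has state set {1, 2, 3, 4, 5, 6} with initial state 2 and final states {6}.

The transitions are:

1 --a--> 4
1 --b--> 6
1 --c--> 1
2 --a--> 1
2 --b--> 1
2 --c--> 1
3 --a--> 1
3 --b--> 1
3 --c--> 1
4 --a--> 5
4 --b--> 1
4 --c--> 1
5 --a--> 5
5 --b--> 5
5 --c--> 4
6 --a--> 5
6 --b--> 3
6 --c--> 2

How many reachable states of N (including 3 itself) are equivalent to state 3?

Every state is reachable, so we keep all 6.
Initial partition by acceptance: {6} | {1,2,3,4,5}.
Refine {1,2,3,4,5} on symbol b: members go to different blocks, giving {2,3,4,5} and {1}.
Split {2,3,4,5} by δ(·,a) → {2,3} and {4,5}.
Refine {4,5} on symbol b: members go to different blocks, giving {4} and {5}.
The partition is now stable with 5 blocks: {6} | {2,3} | {1} | {4} | {5}.
The equivalence class containing 3 is {2,3}, of size 2.

2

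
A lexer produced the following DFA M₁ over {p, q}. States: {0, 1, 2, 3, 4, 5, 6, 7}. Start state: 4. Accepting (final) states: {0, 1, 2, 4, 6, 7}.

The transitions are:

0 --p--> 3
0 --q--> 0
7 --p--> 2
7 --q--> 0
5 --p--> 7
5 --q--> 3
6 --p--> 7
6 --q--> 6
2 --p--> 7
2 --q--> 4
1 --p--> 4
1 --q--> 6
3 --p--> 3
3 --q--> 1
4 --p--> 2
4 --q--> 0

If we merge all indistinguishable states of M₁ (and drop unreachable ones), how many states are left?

5

States {5} cannot be reached from the start state, so discard them.
P0 = {0,1,2,4,6,7} | {3}.
Split {0,1,2,4,6,7} by δ(·,p) → {1,2,4,6,7} and {0}.
Split {1,2,4,6,7} by δ(·,q) → {1,2,6} and {4,7}.
Refine {1,2,6} on symbol q: members go to different blocks, giving {1,6} and {2}.
The partition is now stable with 5 blocks: {1,6} | {3} | {0} | {4,7} | {2}.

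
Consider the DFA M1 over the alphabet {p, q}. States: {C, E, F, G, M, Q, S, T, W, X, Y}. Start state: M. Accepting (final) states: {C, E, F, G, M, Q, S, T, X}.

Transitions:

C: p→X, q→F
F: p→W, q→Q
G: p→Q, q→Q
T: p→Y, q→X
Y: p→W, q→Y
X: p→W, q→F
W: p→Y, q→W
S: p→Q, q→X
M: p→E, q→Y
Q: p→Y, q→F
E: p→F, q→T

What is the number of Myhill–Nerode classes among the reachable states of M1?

Reachable states from the start: {E,F,M,Q,T,W,X,Y}. Unreachable: {C,G,S} — drop them.
Start with accepting vs non-accepting: {E,F,M,Q,T,X} | {W,Y}.
Refine {E,F,M,Q,T,X} on symbol p: members go to different blocks, giving {F,Q,T,X} and {E,M}.
On input p, block {E,M} splits into {E} and {M}.
Stable partition: {F,Q,T,X} | {W,Y} | {E} | {M} — 4 equivalence classes.

4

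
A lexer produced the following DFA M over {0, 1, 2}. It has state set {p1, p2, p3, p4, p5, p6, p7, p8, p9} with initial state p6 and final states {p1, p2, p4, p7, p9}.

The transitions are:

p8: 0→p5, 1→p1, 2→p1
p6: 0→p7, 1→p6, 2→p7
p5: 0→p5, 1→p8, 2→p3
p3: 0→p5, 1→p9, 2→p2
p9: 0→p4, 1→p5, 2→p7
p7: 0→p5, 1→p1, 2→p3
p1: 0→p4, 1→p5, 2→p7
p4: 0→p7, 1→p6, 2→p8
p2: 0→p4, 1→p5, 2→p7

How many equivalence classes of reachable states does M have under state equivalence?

6

Every state is reachable, so we keep all 9.
Start with accepting vs non-accepting: {p1,p2,p4,p7,p9} | {p3,p5,p6,p8}.
On input 0, block {p1,p2,p4,p7,p9} splits into {p1,p2,p4,p9} and {p7}.
Split {p1,p2,p4,p9} by δ(·,0) → {p1,p2,p9} and {p4}.
On input 0, block {p3,p5,p6,p8} splits into {p3,p5,p8} and {p6}.
On input 1, block {p3,p5,p8} splits into {p3,p8} and {p5}.
The partition is now stable with 6 blocks: {p1,p2,p9} | {p3,p8} | {p7} | {p4} | {p6} | {p5}.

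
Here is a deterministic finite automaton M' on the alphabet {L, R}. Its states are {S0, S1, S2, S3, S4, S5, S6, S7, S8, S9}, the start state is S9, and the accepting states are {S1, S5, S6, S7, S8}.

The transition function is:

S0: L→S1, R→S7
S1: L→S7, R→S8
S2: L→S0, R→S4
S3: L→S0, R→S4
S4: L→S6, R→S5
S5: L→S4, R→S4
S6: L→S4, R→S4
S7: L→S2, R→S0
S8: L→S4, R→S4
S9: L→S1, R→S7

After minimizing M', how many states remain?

States {S3} cannot be reached from the start state, so discard them.
P0 = {S1,S5,S6,S7,S8} | {S0,S2,S4,S9}.
Split {S1,S5,S6,S7,S8} by δ(·,L) → {S5,S6,S7,S8} and {S1}.
Split {S0,S2,S4,S9} by δ(·,L) → {S0,S9} and {S2} and {S4}.
Refine {S5,S6,S7,S8} on symbol L: members go to different blocks, giving {S5,S6,S8} and {S7}.
The partition is now stable with 6 blocks: {S5,S6,S8} | {S0,S9} | {S1} | {S2} | {S4} | {S7}.

6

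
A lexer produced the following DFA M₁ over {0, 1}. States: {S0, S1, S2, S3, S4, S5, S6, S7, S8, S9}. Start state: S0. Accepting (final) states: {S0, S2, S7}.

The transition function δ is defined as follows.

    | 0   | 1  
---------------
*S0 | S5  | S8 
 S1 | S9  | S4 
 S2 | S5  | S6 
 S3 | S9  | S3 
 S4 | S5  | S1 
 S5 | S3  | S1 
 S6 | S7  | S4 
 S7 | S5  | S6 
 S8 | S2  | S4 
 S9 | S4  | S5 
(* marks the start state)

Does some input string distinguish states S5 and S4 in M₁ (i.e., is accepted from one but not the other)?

No

Every state is reachable, so we keep all 10.
Initial partition by acceptance: {S0,S2,S7} | {S1,S3,S4,S5,S6,S8,S9}.
Refine {S1,S3,S4,S5,S6,S8,S9} on symbol 0: members go to different blocks, giving {S1,S3,S4,S5,S9} and {S6,S8}.
The partition is now stable with 3 blocks: {S0,S2,S7} | {S1,S3,S4,S5,S9} | {S6,S8}.
S5 and S4 lie in the same block of the stable partition, so they are equivalent — no string distinguishes them.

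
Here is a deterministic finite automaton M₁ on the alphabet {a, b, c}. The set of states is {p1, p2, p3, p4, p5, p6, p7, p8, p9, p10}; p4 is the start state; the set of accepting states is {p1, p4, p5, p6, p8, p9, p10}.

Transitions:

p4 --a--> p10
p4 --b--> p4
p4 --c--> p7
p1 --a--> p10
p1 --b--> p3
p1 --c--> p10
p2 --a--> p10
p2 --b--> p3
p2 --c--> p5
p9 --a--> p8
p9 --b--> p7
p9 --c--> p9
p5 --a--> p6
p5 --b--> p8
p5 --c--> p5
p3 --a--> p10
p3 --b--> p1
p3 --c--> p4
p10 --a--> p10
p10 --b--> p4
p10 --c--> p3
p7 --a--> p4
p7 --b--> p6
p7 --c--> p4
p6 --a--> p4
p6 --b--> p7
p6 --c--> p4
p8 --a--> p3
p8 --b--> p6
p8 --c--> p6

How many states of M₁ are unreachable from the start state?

No path from p4 leads to p2, p5, p8, p9; the other 6 states are all reachable.

4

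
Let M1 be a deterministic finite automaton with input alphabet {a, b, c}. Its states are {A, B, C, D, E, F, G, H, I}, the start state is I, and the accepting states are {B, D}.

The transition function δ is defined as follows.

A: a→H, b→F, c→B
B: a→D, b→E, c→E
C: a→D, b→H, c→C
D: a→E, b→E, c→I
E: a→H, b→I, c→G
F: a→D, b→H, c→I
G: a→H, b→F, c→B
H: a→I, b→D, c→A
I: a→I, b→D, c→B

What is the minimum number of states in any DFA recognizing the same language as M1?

7

Reachable states from the start: {A,B,D,E,F,G,H,I}. Unreachable: {C} — drop them.
P0 = {B,D} | {A,E,F,G,H,I}.
Split {B,D} by δ(·,a) → {B} and {D}.
Refine {A,E,F,G,H,I} on symbol a: members go to different blocks, giving {A,E,G,H,I} and {F}.
On input b, block {A,E,G,H,I} splits into {A,G} and {H,I} and {E}.
On input c, block {H,I} splits into {H} and {I}.
Stable partition: {B} | {A,G} | {D} | {F} | {H} | {E} | {I} — 7 equivalence classes.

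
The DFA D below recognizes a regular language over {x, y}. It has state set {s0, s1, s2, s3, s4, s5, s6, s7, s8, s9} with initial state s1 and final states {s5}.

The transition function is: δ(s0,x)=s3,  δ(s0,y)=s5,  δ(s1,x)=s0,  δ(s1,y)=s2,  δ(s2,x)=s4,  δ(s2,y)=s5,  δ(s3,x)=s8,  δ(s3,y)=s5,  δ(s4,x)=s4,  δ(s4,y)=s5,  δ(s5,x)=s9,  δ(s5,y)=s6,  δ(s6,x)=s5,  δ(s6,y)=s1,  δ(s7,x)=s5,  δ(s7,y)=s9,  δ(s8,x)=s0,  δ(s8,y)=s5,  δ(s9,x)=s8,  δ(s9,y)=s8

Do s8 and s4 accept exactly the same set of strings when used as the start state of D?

First remove the unreachable states {s7}; 9 states remain.
Initial partition by acceptance: {s5} | {s0,s1,s2,s3,s4,s6,s8,s9}.
Split {s0,s1,s2,s3,s4,s6,s8,s9} by δ(·,x) → {s0,s1,s2,s3,s4,s8,s9} and {s6}.
Split {s0,s1,s2,s3,s4,s8,s9} by δ(·,y) → {s0,s2,s3,s4,s8} and {s1,s9}.
No further refinement is possible. Final partition (4 blocks): {s5} | {s0,s2,s3,s4,s8} | {s6} | {s1,s9}.
s8 and s4 lie in the same block of the stable partition, so they are equivalent — no string distinguishes them.

Yes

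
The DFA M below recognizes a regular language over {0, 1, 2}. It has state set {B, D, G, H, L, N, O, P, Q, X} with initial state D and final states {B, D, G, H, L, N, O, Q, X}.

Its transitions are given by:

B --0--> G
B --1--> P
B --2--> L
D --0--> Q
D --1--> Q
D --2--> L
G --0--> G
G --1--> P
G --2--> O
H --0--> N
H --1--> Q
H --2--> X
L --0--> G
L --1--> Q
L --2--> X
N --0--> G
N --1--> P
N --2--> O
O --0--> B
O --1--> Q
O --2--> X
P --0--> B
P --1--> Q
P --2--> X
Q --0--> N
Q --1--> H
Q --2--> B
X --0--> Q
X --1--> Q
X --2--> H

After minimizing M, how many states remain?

5

Start with accepting vs non-accepting: {B,D,G,H,L,N,O,Q,X} | {P}.
On input 1, block {B,D,G,H,L,N,O,Q,X} splits into {D,H,L,O,Q,X} and {B,G,N}.
On input 0, block {D,H,L,O,Q,X} splits into {H,L,O,Q} and {D,X}.
Refine {H,L,O,Q} on symbol 2: members go to different blocks, giving {H,L,O} and {Q}.
Stable partition: {H,L,O} | {P} | {B,G,N} | {D,X} | {Q} — 5 equivalence classes.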